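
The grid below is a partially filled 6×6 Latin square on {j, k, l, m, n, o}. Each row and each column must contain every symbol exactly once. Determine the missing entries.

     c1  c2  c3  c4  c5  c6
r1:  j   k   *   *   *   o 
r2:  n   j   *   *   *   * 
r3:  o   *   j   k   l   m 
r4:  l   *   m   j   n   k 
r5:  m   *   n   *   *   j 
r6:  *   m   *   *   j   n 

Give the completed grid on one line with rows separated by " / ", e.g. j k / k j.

row 1 has {j,k,o}; column 3 has {j,m,n} — only l is left for (r1,c3).
row 1 has {j,k,l,o}; column 5 has {j,l,n} — only m is left for (r1,c5).
row 2 has {j,n}; column 6 has {j,k,m,n,o} — only l is left for (r2,c6).
row 3 has {j,k,l,m,o}; column 2 has {j,k,m} — only n is left for (r3,c2).
row 4 has {j,k,l,m,n}; column 2 has {j,k,m,n} — only o is left for (r4,c2).
row 5 has {j,m,n}; column 2 has {j,k,m,n,o} — only l is left for (r5,c2).
row 5 has {j,l,m,n}; column 4 has {j,k} — only o is left for (r5,c4).
row 5 has {j,l,m,n,o}; column 5 has {j,l,m,n} — only k is left for (r5,c5).
row 6 has {j,m,n}; column 1 has {j,l,m,n,o} — only k is left for (r6,c1).
row 6 has {j,k,m,n}; column 3 has {j,l,m,n} — only o is left for (r6,c3).
row 6 has {j,k,m,n,o}; column 4 has {j,k,o} — only l is left for (r6,c4).
row 1 has {j,k,l,m,o}; column 4 has {j,k,l,o} — only n is left for (r1,c4).
row 2 has {j,l,n}; column 3 has {j,l,m,n,o} — only k is left for (r2,c3).
row 2 has {j,k,l,n}; column 4 has {j,k,l,n,o} — only m is left for (r2,c4).
row 2 has {j,k,l,m,n}; column 5 has {j,k,l,m,n} — only o is left for (r2,c5).

j k l n m o / n j k m o l / o n j k l m / l o m j n k / m l n o k j / k m o l j n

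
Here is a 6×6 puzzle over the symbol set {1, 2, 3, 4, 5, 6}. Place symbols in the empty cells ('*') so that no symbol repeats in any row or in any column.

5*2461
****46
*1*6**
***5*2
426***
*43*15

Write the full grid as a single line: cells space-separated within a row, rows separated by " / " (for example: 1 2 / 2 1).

5 3 2 4 6 1 / 2 5 1 3 4 6 / 3 1 5 6 2 4 / 1 6 4 5 3 2 / 4 2 6 1 5 3 / 6 4 3 2 1 5

(r1,c2) = 3
(r2,c2) = 5
(r2,c3) = 1
(r4,c2) = 6
(r4,c3) = 4
(r4,c5) = 3
(r5,c5) = 5
(r5,c6) = 3
(r6,c4) = 2
(r2,c4) = 3
(r3,c3) = 5
(r3,c5) = 2
(r3,c6) = 4
(r4,c1) = 1
(r5,c4) = 1
(r6,c1) = 6
(r2,c1) = 2
(r3,c1) = 3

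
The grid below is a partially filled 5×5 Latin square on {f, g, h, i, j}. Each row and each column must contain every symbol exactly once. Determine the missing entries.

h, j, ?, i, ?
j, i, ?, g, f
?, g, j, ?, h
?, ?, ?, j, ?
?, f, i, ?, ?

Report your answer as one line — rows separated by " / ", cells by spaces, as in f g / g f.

row 1 has {h,i,j}; column 5 has {f,h} — only g is left for (r1,c5).
row 2 has {f,g,i,j}; column 3 has {i,j} — only h is left for (r2,c3).
row 3 has {g,h,j}; column 4 has {g,i,j} — only f is left for (r3,c4).
row 4 has {j}; column 2 has {f,g,i,j} — only h is left for (r4,c2).
row 4 has {h,j}; column 5 has {f,g,h} — only i is left for (r4,c5).
row 5 has {f,i}; column 1 has {h,j} — only g is left for (r5,c1).
row 5 has {f,g,i}; column 4 has {f,g,i,j} — only h is left for (r5,c4).
row 5 has {f,g,h,i}; column 5 has {f,g,h,i} — only j is left for (r5,c5).
row 1 has {g,h,i,j}; column 3 has {h,i,j} — only f is left for (r1,c3).
row 3 has {f,g,h,j}; column 1 has {g,h,j} — only i is left for (r3,c1).
row 4 has {h,i,j}; column 1 has {g,h,i,j} — only f is left for (r4,c1).
row 4 has {f,h,i,j}; column 3 has {f,h,i,j} — only g is left for (r4,c3).

h j f i g / j i h g f / i g j f h / f h g j i / g f i h j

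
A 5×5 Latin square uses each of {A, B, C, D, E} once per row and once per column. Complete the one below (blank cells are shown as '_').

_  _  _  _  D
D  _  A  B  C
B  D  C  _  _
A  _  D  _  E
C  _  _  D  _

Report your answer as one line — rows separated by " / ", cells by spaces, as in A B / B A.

E C B A D / D E A B C / B D C E A / A B D C E / C A E D B

row 1 has {D}; column 1 has {A,B,C,D} — only E is left for (r1,c1).
row 1 has {D,E}; column 3 has {A,C,D} — only B is left for (r1,c3).
row 2 has {A,B,C,D}; column 2 has {D} — only E is left for (r2,c2).
row 3 has {B,C,D}; column 5 has {C,D,E} — only A is left for (r3,c5).
row 4 has {A,D,E}; column 4 has {B,D} — only C is left for (r4,c4).
row 5 has {C,D}; column 3 has {A,B,C,D} — only E is left for (r5,c3).
row 5 has {C,D,E}; column 5 has {A,C,D,E} — only B is left for (r5,c5).
row 1 has {B,D,E}; column 4 has {B,C,D} — only A is left for (r1,c4).
row 3 has {A,B,C,D}; column 4 has {A,B,C,D} — only E is left for (r3,c4).
row 4 has {A,C,D,E}; column 2 has {D,E} — only B is left for (r4,c2).
row 5 has {B,C,D,E}; column 2 has {B,D,E} — only A is left for (r5,c2).
row 1 has {A,B,D,E}; column 2 has {A,B,D,E} — only C is left for (r1,c2).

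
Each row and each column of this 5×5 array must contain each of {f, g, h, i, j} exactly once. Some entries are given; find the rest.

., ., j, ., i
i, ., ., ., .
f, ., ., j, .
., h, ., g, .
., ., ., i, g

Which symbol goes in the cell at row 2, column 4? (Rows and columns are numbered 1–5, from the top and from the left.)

row 3 has {f,j}; column 5 has {g,i} — only h is left for (r3,c5).
row 4 has {g,h}; column 1 has {f,i} — only j is left for (r4,c1).
row 4 has {g,h,j}; column 5 has {g,h,i} — only f is left for (r4,c5).
row 5 has {g,i}; column 1 has {f,i,j} — only h is left for (r5,c1).
row 5 has {g,h,i}; column 3 has {j} — only f is left for (r5,c3).
row 1 has {i,j}; column 1 has {f,h,i,j} — only g is left for (r1,c1).
row 1 has {g,i,j}; column 2 has {h} — only f is left for (r1,c2).
row 1 has {f,g,i,j}; column 4 has {g,i,j} — only h is left for (r1,c4).
row 2 has {i}; column 4 has {g,h,i,j} — only f is left for (r2,c4).

f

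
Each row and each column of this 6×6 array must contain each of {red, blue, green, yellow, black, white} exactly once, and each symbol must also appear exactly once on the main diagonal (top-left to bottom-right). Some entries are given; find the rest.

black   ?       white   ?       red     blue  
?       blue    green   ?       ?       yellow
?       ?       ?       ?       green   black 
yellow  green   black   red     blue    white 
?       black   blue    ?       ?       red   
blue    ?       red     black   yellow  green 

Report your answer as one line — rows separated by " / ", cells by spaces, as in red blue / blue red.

Cell (r1,c2): row 1 has {red,blue,black,white}; column 2 has {blue,green,black} → yellow.
Cell (r1,c4): row 1 has {red,blue,yellow,black,white}; column 4 has {red,black} → green.
Cell (r2,c4): row 2 has {blue,green,yellow}; column 4 has {red,green,black} → white.
Cell (r2,c5): row 2 has {blue,green,yellow,white}; column 5 has {red,blue,green,yellow} → black.
Cell (r3,c3): row 3 has {green,black}; column 3 has {red,blue,green,black,white}; the diagonal has {red,blue,green,black} → yellow.
Cell (r3,c4): row 3 has {green,yellow,black}; column 4 has {red,green,black,white} → blue.
Cell (r5,c4): row 5 has {red,blue,black}; column 4 has {red,blue,green,black,white} → yellow.
Cell (r5,c5): row 5 has {red,blue,yellow,black}; column 5 has {red,blue,green,yellow,black}; the diagonal has {red,blue,green,yellow,black} → white.
Cell (r6,c2): row 6 has {red,blue,green,yellow,black}; column 2 has {blue,green,yellow,black} → white.
Cell (r2,c1): row 2 has {blue,green,yellow,black,white}; column 1 has {blue,yellow,black} → red.
Cell (r3,c1): row 3 has {blue,green,yellow,black}; column 1 has {red,blue,yellow,black} → white.
Cell (r3,c2): row 3 has {blue,green,yellow,black,white}; column 2 has {blue,green,yellow,black,white} → red.
Cell (r5,c1): row 5 has {red,blue,yellow,black,white}; column 1 has {red,blue,yellow,black,white} → green.

black yellow white green red blue / red blue green white black yellow / white red yellow blue green black / yellow green black red blue white / green black blue yellow white red / blue white red black yellow green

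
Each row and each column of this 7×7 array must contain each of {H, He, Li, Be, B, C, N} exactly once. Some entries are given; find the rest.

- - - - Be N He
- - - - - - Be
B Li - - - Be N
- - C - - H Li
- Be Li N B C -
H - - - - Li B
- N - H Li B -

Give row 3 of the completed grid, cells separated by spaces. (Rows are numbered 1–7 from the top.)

B Li H He C Be N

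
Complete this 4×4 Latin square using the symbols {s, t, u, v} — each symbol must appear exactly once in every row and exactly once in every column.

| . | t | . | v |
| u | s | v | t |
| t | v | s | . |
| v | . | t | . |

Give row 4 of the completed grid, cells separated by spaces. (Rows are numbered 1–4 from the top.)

v u t s

(r1,c1): row 1 has {t,v}; column 1 has {t,u,v}, so it must be s.
(r1,c3): row 1 has {s,t,v}; column 3 has {s,t,v}, so it must be u.
(r3,c4): row 3 has {s,t,v}; column 4 has {t,v}, so it must be u.
(r4,c2): row 4 has {t,v}; column 2 has {s,t,v}, so it must be u.
(r4,c4): row 4 has {t,u,v}; column 4 has {t,u,v}, so it must be s.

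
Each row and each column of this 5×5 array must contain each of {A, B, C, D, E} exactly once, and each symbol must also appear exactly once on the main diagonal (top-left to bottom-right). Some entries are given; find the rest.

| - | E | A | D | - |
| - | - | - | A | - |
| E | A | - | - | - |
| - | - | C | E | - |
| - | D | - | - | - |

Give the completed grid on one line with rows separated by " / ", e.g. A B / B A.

B E A D C / D C B A E / E A D C B / A B C E D / C D E B A

(r4,c2): row 4 has {C,E}; column 2 has {A,D,E}, so it must be B.
(r2,c2): row 2 has {A}; column 2 has {A,B,D,E}; the diagonal has {E}, so it must be C.
(r1,c1): row 1 has {A,D,E}; column 1 has {E}; the diagonal has {C,E}, so it must be B.
(r1,c5): row 1 has {A,B,D,E}; column 5 is empty so far, so it must be C.
(r2,c1): row 2 has {A,C}; column 1 has {B,E}, so it must be D.
(r3,c3): row 3 has {A,E}; column 3 has {A,C}; the diagonal has {B,C,E}, so it must be D.
(r3,c5): row 3 has {A,D,E}; column 5 has {C}, so it must be B.
(r4,c1): row 4 has {B,C,E}; column 1 has {B,D,E}, so it must be A.
(r4,c5): row 4 has {A,B,C,E}; column 5 has {B,C}, so it must be D.
(r5,c1): row 5 has {D}; column 1 has {A,B,D,E}, so it must be C.
(r5,c4): row 5 has {C,D}; column 4 has {A,D,E}, so it must be B.
(r5,c5): row 5 has {B,C,D}; column 5 has {B,C,D}; the diagonal has {B,C,D,E}, so it must be A.
(r2,c5): row 2 has {A,C,D}; column 5 has {A,B,C,D}, so it must be E.
(r3,c4): row 3 has {A,B,D,E}; column 4 has {A,B,D,E}, so it must be C.
(r5,c3): row 5 has {A,B,C,D}; column 3 has {A,C,D}, so it must be E.
(r2,c3): row 2 has {A,C,D,E}; column 3 has {A,C,D,E}, so it must be B.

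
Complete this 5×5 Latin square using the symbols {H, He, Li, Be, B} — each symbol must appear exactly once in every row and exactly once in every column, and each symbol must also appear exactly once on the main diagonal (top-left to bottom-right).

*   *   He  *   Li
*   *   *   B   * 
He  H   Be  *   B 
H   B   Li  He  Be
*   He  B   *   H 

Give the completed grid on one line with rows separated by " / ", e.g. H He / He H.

B Be He H Li / Be Li H B He / He H Be Li B / H B Li He Be / Li He B Be H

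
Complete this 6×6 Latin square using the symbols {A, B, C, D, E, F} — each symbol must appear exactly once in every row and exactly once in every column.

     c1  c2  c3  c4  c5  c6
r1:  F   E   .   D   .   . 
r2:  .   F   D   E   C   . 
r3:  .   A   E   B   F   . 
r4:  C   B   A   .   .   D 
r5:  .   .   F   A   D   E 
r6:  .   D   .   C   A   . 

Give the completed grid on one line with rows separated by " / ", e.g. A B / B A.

F E C D B A / A F D E C B / D A E B F C / C B A F E D / B C F A D E / E D B C A F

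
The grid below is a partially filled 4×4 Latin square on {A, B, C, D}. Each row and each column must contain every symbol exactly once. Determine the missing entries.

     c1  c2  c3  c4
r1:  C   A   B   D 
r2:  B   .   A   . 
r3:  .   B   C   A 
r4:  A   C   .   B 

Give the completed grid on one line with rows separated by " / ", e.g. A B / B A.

(r2,c2): row 2 has {A,B}; column 2 has {A,B,C}, so it must be D.
(r2,c4): row 2 has {A,B,D}; column 4 has {A,B,D}, so it must be C.
(r3,c1): row 3 has {A,B,C}; column 1 has {A,B,C}, so it must be D.
(r4,c3): row 4 has {A,B,C}; column 3 has {A,B,C}, so it must be D.

C A B D / B D A C / D B C A / A C D B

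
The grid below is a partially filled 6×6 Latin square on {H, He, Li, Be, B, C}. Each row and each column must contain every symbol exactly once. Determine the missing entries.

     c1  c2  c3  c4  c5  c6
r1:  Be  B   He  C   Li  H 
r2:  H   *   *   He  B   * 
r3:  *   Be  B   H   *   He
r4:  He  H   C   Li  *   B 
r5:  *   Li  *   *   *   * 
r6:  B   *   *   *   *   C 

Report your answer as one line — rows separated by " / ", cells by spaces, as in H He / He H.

Be B He C Li H / H C Be He B Li / Li Be B H C He / He H C Li Be B / C Li H B He Be / B He Li Be H C

(r2,c2) = C
(r3,c5) = C
(r4,c5) = Be
(r5,c1) = C
(r5,c6) = Be
(r6,c2) = He
(r6,c4) = Be
(r6,c5) = H
(r2,c6) = Li
(r3,c1) = Li
(r5,c3) = H
(r5,c4) = B
(r5,c5) = He
(r6,c3) = Li
(r2,c3) = Be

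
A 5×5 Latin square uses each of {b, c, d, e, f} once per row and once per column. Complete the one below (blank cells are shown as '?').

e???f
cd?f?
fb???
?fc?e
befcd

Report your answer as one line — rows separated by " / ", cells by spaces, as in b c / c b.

At row 1, column 2: row 1 has {e,f}; column 2 has {b,d,e,f}; that leaves c.
At row 2, column 5: row 2 has {c,d,f}; column 5 has {d,e,f}; that leaves b.
At row 3, column 5: row 3 has {b,f}; column 5 has {b,d,e,f}; that leaves c.
At row 4, column 1: row 4 has {c,e,f}; column 1 has {b,c,e,f}; that leaves d.
At row 4, column 4: row 4 has {c,d,e,f}; column 4 has {c,f}; that leaves b.
At row 1, column 4: row 1 has {c,e,f}; column 4 has {b,c,f}; that leaves d.
At row 2, column 3: row 2 has {b,c,d,f}; column 3 has {c,f}; that leaves e.
At row 3, column 3: row 3 has {b,c,f}; column 3 has {c,e,f}; that leaves d.
At row 3, column 4: row 3 has {b,c,d,f}; column 4 has {b,c,d,f}; that leaves e.
At row 1, column 3: row 1 has {c,d,e,f}; column 3 has {c,d,e,f}; that leaves b.

e c b d f / c d e f b / f b d e c / d f c b e / b e f c d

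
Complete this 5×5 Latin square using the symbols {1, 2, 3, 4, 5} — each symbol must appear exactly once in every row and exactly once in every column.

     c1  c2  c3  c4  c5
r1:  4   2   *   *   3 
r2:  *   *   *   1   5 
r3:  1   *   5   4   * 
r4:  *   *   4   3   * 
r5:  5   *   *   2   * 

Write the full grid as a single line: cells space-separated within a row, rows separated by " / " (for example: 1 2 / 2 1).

4 2 1 5 3 / 3 4 2 1 5 / 1 3 5 4 2 / 2 5 4 3 1 / 5 1 3 2 4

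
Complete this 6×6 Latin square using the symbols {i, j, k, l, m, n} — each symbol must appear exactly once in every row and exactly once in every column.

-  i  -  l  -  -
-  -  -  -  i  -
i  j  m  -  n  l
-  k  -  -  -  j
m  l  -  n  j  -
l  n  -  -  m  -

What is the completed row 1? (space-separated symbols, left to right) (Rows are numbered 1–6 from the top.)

j i n l k m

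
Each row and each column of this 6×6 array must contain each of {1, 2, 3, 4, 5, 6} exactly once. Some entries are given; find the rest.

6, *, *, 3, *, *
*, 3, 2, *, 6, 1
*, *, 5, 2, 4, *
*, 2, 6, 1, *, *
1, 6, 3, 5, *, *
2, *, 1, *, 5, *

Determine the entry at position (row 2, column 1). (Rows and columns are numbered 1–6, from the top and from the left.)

row 1 has {3,6}; column 3 has {1,2,3,5,6} — only 4 is left for (r1,c3).
row 2 has {1,2,3,6}; column 4 has {1,2,3,5} — only 4 is left for (r2,c4).
row 3 has {2,4,5}; column 1 has {1,2,6} — only 3 is left for (r3,c1).
row 3 has {2,3,4,5}; column 2 has {2,3,6} — only 1 is left for (r3,c2).
row 3 has {1,2,3,4,5}; column 6 has {1} — only 6 is left for (r3,c6).
row 4 has {1,2,6}; column 5 has {4,5,6} — only 3 is left for (r4,c5).
row 5 has {1,3,5,6}; column 5 has {3,4,5,6} — only 2 is left for (r5,c5).
row 5 has {1,2,3,5,6}; column 6 has {1,6} — only 4 is left for (r5,c6).
row 6 has {1,2,5}; column 2 has {1,2,3,6} — only 4 is left for (r6,c2).
row 6 has {1,2,4,5}; column 4 has {1,2,3,4,5} — only 6 is left for (r6,c4).
row 6 has {1,2,4,5,6}; column 6 has {1,4,6} — only 3 is left for (r6,c6).
row 1 has {3,4,6}; column 2 has {1,2,3,4,6} — only 5 is left for (r1,c2).
row 1 has {3,4,5,6}; column 5 has {2,3,4,5,6} — only 1 is left for (r1,c5).
row 1 has {1,3,4,5,6}; column 6 has {1,3,4,6} — only 2 is left for (r1,c6).
row 2 has {1,2,3,4,6}; column 1 has {1,2,3,6} — only 5 is left for (r2,c1).

5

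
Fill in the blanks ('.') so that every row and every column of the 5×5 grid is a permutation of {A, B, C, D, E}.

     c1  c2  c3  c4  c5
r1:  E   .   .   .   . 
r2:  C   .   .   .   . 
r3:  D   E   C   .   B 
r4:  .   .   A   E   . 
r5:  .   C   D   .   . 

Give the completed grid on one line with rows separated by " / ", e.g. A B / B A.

E A B C D / C B E D A / D E C A B / B D A E C / A C D B E

(r1,c3): row 1 has {E}; column 3 has {A,C,D}, so it must be B.
(r2,c3): row 2 has {C}; column 3 has {A,B,C,D}, so it must be E.
(r3,c4): row 3 has {B,C,D,E}; column 4 has {E}, so it must be A.
(r4,c1): row 4 has {A,E}; column 1 has {C,D,E}, so it must be B.
(r4,c2): row 4 has {A,B,E}; column 2 has {C,E}, so it must be D.
(r4,c5): row 4 has {A,B,D,E}; column 5 has {B}, so it must be C.
(r5,c1): row 5 has {C,D}; column 1 has {B,C,D,E}, so it must be A.
(r5,c4): row 5 has {A,C,D}; column 4 has {A,E}, so it must be B.
(r5,c5): row 5 has {A,B,C,D}; column 5 has {B,C}, so it must be E.
(r1,c2): row 1 has {B,E}; column 2 has {C,D,E}, so it must be A.
(r1,c5): row 1 has {A,B,E}; column 5 has {B,C,E}, so it must be D.
(r2,c2): row 2 has {C,E}; column 2 has {A,C,D,E}, so it must be B.
(r2,c4): row 2 has {B,C,E}; column 4 has {A,B,E}, so it must be D.
(r2,c5): row 2 has {B,C,D,E}; column 5 has {B,C,D,E}, so it must be A.
(r1,c4): row 1 has {A,B,D,E}; column 4 has {A,B,D,E}, so it must be C.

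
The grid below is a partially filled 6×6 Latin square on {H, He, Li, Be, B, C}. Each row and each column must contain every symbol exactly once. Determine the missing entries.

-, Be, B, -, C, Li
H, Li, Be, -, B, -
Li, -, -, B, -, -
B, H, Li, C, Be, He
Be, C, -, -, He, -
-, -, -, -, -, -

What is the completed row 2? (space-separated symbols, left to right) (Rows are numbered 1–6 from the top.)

H Li Be He B C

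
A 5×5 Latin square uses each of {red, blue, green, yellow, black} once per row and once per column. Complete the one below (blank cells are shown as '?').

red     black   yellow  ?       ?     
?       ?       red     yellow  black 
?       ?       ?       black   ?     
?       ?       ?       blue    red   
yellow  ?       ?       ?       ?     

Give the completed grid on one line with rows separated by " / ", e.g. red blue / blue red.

(r1,c4): row 1 has {red,yellow,black}; column 4 has {blue,yellow,black}, so it must be green.
(r1,c5): row 1 has {red,green,yellow,black}; column 5 has {red,black}, so it must be blue.
(r5,c4): row 5 has {yellow}; column 4 has {blue,green,yellow,black}, so it must be red.
(r5,c5): row 5 has {red,yellow}; column 5 has {red,blue,black}, so it must be green.
(r3,c5): row 3 has {black}; column 5 has {red,blue,green,black}, so it must be yellow.
(r5,c2): row 5 has {red,green,yellow}; column 2 has {black}, so it must be blue.
(r5,c3): row 5 has {red,blue,green,yellow}; column 3 has {red,yellow}, so it must be black.
(r2,c2): row 2 has {red,yellow,black}; column 2 has {blue,black}, so it must be green.
(r3,c2): row 3 has {yellow,black}; column 2 has {blue,green,black}, so it must be red.
(r4,c2): row 4 has {red,blue}; column 2 has {red,blue,green,black}, so it must be yellow.
(r4,c3): row 4 has {red,blue,yellow}; column 3 has {red,yellow,black}, so it must be green.
(r2,c1): row 2 has {red,green,yellow,black}; column 1 has {red,yellow}, so it must be blue.
(r3,c1): row 3 has {red,yellow,black}; column 1 has {red,blue,yellow}, so it must be green.
(r3,c3): row 3 has {red,green,yellow,black}; column 3 has {red,green,yellow,black}, so it must be blue.
(r4,c1): row 4 has {red,blue,green,yellow}; column 1 has {red,blue,green,yellow}, so it must be black.

red black yellow green blue / blue green red yellow black / green red blue black yellow / black yellow green blue red / yellow blue black red green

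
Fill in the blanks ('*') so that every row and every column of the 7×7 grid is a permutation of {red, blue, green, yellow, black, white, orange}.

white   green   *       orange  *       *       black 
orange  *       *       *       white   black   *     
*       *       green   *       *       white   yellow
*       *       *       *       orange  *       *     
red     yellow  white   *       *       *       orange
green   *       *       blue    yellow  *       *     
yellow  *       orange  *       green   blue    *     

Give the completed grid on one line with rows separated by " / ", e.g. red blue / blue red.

white green blue orange red yellow black / orange blue red yellow white black green / blue orange green red black white yellow / black white yellow green orange red blue / red yellow white black blue green orange / green red black blue yellow orange white / yellow black orange white green blue red

Cell (r5,c6): row 5 has {red,yellow,white,orange}; column 6 has {blue,black,white} → green.
Cell (r5,c4): row 5 has {red,green,yellow,white,orange}; column 4 has {blue,orange} → black.
Cell (r5,c5): row 5 has {red,green,yellow,black,white,orange}; column 5 has {green,yellow,white,orange} → blue.
Cell (r1,c5): row 1 has {green,black,white,orange}; column 5 has {blue,green,yellow,white,orange} → red.
Cell (r1,c6): row 1 has {red,green,black,white,orange}; column 6 has {blue,green,black,white} → yellow.
Cell (r3,c4): row 3 has {green,yellow,white}; column 4 has {blue,black,orange} → red.
Cell (r3,c5): row 3 has {red,green,yellow,white}; column 5 has {red,blue,green,yellow,white,orange} → black.
Cell (r4,c6): row 4 has {orange}; column 6 has {blue,green,yellow,black,white} → red.
Cell (r6,c6): row 6 has {blue,green,yellow}; column 6 has {red,blue,green,yellow,black,white} → orange.
Cell (r7,c4): row 7 has {blue,green,yellow,orange}; column 4 has {red,blue,black,orange} → white.
Cell (r7,c7): row 7 has {blue,green,yellow,white,orange}; column 7 has {yellow,black,orange} → red.
Cell (r1,c3): row 1 has {red,green,yellow,black,white,orange}; column 3 has {green,white,orange} → blue.
Cell (r3,c1): row 3 has {red,green,yellow,black,white}; column 1 has {red,green,yellow,white,orange} → blue.
Cell (r3,c2): row 3 has {red,blue,green,yellow,black,white}; column 2 has {green,yellow} → orange.
Cell (r4,c1): row 4 has {red,orange}; column 1 has {red,blue,green,yellow,white,orange} → black.
Cell (r4,c3): row 4 has {red,black,orange}; column 3 has {blue,green,white,orange} → yellow.
Cell (r4,c4): row 4 has {red,yellow,black,orange}; column 4 has {red,blue,black,white,orange} → green.
Cell (r6,c7): row 6 has {blue,green,yellow,orange}; column 7 has {red,yellow,black,orange} → white.
Cell (r7,c2): row 7 has {red,blue,green,yellow,white,orange}; column 2 has {green,yellow,orange} → black.
Cell (r2,c3): row 2 has {black,white,orange}; column 3 has {blue,green,yellow,white,orange} → red.
Cell (r2,c4): row 2 has {red,black,white,orange}; column 4 has {red,blue,green,black,white,orange} → yellow.
Cell (r4,c7): row 4 has {red,green,yellow,black,orange}; column 7 has {red,yellow,black,white,orange} → blue.
Cell (r6,c2): row 6 has {blue,green,yellow,white,orange}; column 2 has {green,yellow,black,orange} → red.
Cell (r6,c3): row 6 has {red,blue,green,yellow,white,orange}; column 3 has {red,blue,green,yellow,white,orange} → black.
Cell (r2,c2): row 2 has {red,yellow,black,white,orange}; column 2 has {red,green,yellow,black,orange} → blue.
Cell (r2,c7): row 2 has {red,blue,yellow,black,white,orange}; column 7 has {red,blue,yellow,black,white,orange} → green.
Cell (r4,c2): row 4 has {red,blue,green,yellow,black,orange}; column 2 has {red,blue,green,yellow,black,orange} → white.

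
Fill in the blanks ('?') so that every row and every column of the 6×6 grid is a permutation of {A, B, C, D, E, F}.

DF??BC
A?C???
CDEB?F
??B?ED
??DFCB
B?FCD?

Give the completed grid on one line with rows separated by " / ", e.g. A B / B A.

D F A E B C / A B C D F E / C D E B A F / F C B A E D / E A D F C B / B E F C D A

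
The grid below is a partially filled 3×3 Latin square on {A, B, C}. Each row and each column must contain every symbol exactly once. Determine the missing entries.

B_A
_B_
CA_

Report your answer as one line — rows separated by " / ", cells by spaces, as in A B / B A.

B C A / A B C / C A B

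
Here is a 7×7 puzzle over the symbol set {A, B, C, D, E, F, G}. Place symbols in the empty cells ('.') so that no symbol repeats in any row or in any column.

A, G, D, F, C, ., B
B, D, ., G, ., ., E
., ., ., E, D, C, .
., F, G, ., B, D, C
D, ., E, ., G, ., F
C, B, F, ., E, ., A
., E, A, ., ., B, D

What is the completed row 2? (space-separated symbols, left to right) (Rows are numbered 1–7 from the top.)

B D C G A F E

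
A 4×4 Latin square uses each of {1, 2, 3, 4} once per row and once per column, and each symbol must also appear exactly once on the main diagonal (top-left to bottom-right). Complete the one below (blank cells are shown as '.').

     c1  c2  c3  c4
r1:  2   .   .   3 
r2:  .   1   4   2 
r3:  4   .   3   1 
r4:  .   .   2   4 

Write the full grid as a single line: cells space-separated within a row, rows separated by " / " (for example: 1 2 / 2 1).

2 4 1 3 / 3 1 4 2 / 4 2 3 1 / 1 3 2 4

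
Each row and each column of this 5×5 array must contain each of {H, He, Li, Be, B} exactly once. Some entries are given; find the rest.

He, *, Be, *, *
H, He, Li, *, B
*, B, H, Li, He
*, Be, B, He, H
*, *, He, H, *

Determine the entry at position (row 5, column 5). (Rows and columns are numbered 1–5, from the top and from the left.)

Be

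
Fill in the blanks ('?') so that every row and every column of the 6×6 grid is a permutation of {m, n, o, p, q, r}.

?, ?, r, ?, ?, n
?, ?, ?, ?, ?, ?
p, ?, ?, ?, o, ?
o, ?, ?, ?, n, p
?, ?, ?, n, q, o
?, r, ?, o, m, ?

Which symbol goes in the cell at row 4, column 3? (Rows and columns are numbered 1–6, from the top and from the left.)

(r1,c5) = p
(r2,c5) = r
(r6,c6) = q
(r2,c6) = m
(r3,c6) = r
(r6,c1) = n
(r6,c3) = p
(r2,c1) = q
(r2,c4) = p
(r5,c3) = m
(r1,c1) = m
(r1,c4) = q
(r3,c4) = m
(r4,c3) = q

q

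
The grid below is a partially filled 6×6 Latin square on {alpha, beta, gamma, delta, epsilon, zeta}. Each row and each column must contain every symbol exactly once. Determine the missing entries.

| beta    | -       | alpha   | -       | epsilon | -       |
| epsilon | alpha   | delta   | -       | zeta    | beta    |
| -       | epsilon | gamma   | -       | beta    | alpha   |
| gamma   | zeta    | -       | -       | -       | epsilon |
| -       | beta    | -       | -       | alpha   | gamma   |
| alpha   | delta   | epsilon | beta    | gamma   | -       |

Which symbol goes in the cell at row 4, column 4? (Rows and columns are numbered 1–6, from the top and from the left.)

Cell (r1,c2): row 1 has {alpha,beta,epsilon}; column 2 has {alpha,beta,delta,epsilon,zeta} → gamma.
Cell (r2,c4): row 2 has {alpha,beta,delta,epsilon,zeta}; column 4 has {beta} → gamma.
Cell (r4,c3): row 4 has {gamma,epsilon,zeta}; column 3 has {alpha,gamma,delta,epsilon} → beta.
Cell (r4,c5): row 4 has {beta,gamma,epsilon,zeta}; column 5 has {alpha,beta,gamma,epsilon,zeta} → delta.
Cell (r5,c3): row 5 has {alpha,beta,gamma}; column 3 has {alpha,beta,gamma,delta,epsilon} → zeta.
Cell (r6,c6): row 6 has {alpha,beta,gamma,delta,epsilon}; column 6 has {alpha,beta,gamma,epsilon} → zeta.
Cell (r1,c6): row 1 has {alpha,beta,gamma,epsilon}; column 6 has {alpha,beta,gamma,epsilon,zeta} → delta.
Cell (r4,c4): row 4 has {beta,gamma,delta,epsilon,zeta}; column 4 has {beta,gamma} → alpha.

alpha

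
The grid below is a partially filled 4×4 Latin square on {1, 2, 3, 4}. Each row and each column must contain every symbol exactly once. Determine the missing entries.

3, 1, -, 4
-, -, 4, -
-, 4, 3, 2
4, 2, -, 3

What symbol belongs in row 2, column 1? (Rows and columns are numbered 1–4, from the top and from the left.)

2

Cell (r1,c3): row 1 has {1,3,4}; column 3 has {3,4} → 2.
Cell (r2,c2): row 2 has {4}; column 2 has {1,2,4} → 3.
Cell (r2,c4): row 2 has {3,4}; column 4 has {2,3,4} → 1.
Cell (r3,c1): row 3 has {2,3,4}; column 1 has {3,4} → 1.
Cell (r4,c3): row 4 has {2,3,4}; column 3 has {2,3,4} → 1.
Cell (r2,c1): row 2 has {1,3,4}; column 1 has {1,3,4} → 2.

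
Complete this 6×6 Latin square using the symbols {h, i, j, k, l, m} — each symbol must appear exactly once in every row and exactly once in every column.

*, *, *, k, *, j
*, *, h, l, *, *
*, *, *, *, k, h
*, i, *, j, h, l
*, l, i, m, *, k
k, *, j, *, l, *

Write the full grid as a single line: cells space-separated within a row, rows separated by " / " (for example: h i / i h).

i h l k m j / j k h l i m / l j m i k h / m i k j h l / h l i m j k / k m j h l i

At row 3, column 4: row 3 has {h,k}; column 4 has {j,k,l,m}; that leaves i.
At row 4, column 1: row 4 has {h,i,j,l}; column 1 has {k}; that leaves m.
At row 4, column 3: row 4 has {h,i,j,l,m}; column 3 has {h,i,j}; that leaves k.
At row 5, column 5: row 5 has {i,k,l,m}; column 5 has {h,k,l}; that leaves j.
At row 6, column 4: row 6 has {j,k,l}; column 4 has {i,j,k,l,m}; that leaves h.
At row 5, column 1: row 5 has {i,j,k,l,m}; column 1 has {k,m}; that leaves h.
At row 6, column 2: row 6 has {h,j,k,l}; column 2 has {i,l}; that leaves m.
At row 6, column 6: row 6 has {h,j,k,l,m}; column 6 has {h,j,k,l}; that leaves i.
At row 1, column 2: row 1 has {j,k}; column 2 has {i,l,m}; that leaves h.
At row 2, column 6: row 2 has {h,l}; column 6 has {h,i,j,k,l}; that leaves m.
At row 3, column 2: row 3 has {h,i,k}; column 2 has {h,i,l,m}; that leaves j.
At row 2, column 2: row 2 has {h,l,m}; column 2 has {h,i,j,l,m}; that leaves k.
At row 2, column 5: row 2 has {h,k,l,m}; column 5 has {h,j,k,l}; that leaves i.
At row 3, column 1: row 3 has {h,i,j,k}; column 1 has {h,k,m}; that leaves l.
At row 3, column 3: row 3 has {h,i,j,k,l}; column 3 has {h,i,j,k}; that leaves m.
At row 1, column 1: row 1 has {h,j,k}; column 1 has {h,k,l,m}; that leaves i.
At row 1, column 3: row 1 has {h,i,j,k}; column 3 has {h,i,j,k,m}; that leaves l.
At row 1, column 5: row 1 has {h,i,j,k,l}; column 5 has {h,i,j,k,l}; that leaves m.
At row 2, column 1: row 2 has {h,i,k,l,m}; column 1 has {h,i,k,l,m}; that leaves j.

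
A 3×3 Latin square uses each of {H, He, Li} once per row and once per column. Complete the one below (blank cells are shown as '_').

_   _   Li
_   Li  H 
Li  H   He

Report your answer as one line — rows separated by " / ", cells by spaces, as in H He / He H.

H He Li / He Li H / Li H He

Cell (r1,c2): row 1 has {Li}; column 2 has {H,Li} → He.
Cell (r2,c1): row 2 has {H,Li}; column 1 has {Li} → He.
Cell (r1,c1): row 1 has {He,Li}; column 1 has {He,Li} → H.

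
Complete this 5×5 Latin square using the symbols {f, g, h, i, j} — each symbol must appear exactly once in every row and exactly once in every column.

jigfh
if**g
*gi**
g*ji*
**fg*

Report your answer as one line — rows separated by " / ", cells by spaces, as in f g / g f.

j i g f h / i f h j g / f g i h j / g h j i f / h j f g i

Cell (r2,c3): row 2 has {f,g,i}; column 3 has {f,g,i,j} → h.
Cell (r2,c4): row 2 has {f,g,h,i}; column 4 has {f,g,i} → j.
Cell (r3,c4): row 3 has {g,i}; column 4 has {f,g,i,j} → h.
Cell (r4,c2): row 4 has {g,i,j}; column 2 has {f,g,i} → h.
Cell (r4,c5): row 4 has {g,h,i,j}; column 5 has {g,h} → f.
Cell (r5,c1): row 5 has {f,g}; column 1 has {g,i,j} → h.
Cell (r5,c2): row 5 has {f,g,h}; column 2 has {f,g,h,i} → j.
Cell (r5,c5): row 5 has {f,g,h,j}; column 5 has {f,g,h} → i.
Cell (r3,c1): row 3 has {g,h,i}; column 1 has {g,h,i,j} → f.
Cell (r3,c5): row 3 has {f,g,h,i}; column 5 has {f,g,h,i} → j.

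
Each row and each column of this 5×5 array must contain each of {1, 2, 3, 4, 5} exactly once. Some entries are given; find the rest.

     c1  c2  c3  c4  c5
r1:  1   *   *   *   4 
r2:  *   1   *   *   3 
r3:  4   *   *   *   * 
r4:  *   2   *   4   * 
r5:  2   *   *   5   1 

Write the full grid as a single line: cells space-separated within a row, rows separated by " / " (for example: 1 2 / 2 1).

1 5 2 3 4 / 5 1 4 2 3 / 4 3 5 1 2 / 3 2 1 4 5 / 2 4 3 5 1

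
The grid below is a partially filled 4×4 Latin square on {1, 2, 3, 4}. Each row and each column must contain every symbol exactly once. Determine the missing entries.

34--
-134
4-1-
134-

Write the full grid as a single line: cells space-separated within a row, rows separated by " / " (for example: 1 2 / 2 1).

(r1,c3) = 2
(r1,c4) = 1
(r2,c1) = 2
(r3,c2) = 2
(r3,c4) = 3
(r4,c4) = 2

3 4 2 1 / 2 1 3 4 / 4 2 1 3 / 1 3 4 2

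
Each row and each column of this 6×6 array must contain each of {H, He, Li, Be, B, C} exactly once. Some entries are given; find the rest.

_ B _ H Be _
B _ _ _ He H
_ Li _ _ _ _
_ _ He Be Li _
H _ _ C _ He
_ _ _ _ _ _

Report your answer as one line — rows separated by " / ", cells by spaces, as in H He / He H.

He B C H Be Li / B C Be Li He H / Be Li B He H C / C H He Be Li B / H Be Li C B He / Li He H B C Be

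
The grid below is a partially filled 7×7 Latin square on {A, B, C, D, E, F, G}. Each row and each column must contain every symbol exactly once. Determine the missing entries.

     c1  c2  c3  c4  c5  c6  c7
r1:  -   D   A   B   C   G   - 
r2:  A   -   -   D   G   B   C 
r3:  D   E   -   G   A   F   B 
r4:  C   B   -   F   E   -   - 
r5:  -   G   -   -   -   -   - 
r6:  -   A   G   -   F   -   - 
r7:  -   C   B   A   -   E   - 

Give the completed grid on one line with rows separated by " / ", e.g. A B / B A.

F D A B C G E / A F E D G B C / D E C G A F B / C B D F E A G / E G F C B D A / B A G E F C D / G C B A D E F

(r2,c2) = F
(r2,c3) = E
(r3,c3) = C
(r4,c3) = D
(r4,c6) = A
(r4,c7) = G
(r5,c3) = F
(r7,c5) = D
(r7,c7) = F
(r1,c7) = E
(r5,c5) = B
(r6,c7) = D
(r7,c1) = G
(r1,c1) = F
(r5,c1) = E
(r5,c4) = C
(r5,c6) = D
(r5,c7) = A
(r6,c1) = B
(r6,c4) = E
(r6,c6) = C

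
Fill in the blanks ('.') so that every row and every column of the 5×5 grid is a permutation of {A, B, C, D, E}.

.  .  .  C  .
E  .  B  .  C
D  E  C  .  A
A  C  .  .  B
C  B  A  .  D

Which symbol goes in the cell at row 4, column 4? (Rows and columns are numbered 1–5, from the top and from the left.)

D

(r1,c1) = B
(r1,c5) = E
(r3,c4) = B
(r5,c4) = E
(r1,c3) = D
(r4,c3) = E
(r4,c4) = D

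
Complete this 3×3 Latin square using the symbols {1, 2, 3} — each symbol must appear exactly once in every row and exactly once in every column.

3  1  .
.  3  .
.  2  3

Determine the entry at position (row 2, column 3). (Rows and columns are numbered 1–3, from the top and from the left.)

(r1,c3) = 2
(r2,c3) = 1

1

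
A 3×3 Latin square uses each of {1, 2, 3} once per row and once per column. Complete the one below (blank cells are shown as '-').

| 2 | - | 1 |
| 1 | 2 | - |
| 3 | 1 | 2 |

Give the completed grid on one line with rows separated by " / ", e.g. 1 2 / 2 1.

row 1 has {1,2}; column 2 has {1,2} — only 3 is left for (r1,c2).
row 2 has {1,2}; column 3 has {1,2} — only 3 is left for (r2,c3).

2 3 1 / 1 2 3 / 3 1 2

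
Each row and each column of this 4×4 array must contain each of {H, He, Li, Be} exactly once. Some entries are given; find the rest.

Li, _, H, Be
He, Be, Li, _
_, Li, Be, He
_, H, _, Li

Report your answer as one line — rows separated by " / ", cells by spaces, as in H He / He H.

Li He H Be / He Be Li H / H Li Be He / Be H He Li

Cell (r1,c2): row 1 has {H,Li,Be}; column 2 has {H,Li,Be} → He.
Cell (r2,c4): row 2 has {He,Li,Be}; column 4 has {He,Li,Be} → H.
Cell (r3,c1): row 3 has {He,Li,Be}; column 1 has {He,Li} → H.
Cell (r4,c1): row 4 has {H,Li}; column 1 has {H,He,Li} → Be.
Cell (r4,c3): row 4 has {H,Li,Be}; column 3 has {H,Li,Be} → He.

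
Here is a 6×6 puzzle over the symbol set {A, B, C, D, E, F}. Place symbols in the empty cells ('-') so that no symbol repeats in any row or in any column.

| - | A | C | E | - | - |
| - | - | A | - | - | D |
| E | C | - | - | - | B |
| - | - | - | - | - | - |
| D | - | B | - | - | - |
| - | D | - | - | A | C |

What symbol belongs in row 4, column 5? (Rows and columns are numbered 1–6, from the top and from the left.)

C

row 1 has {A,C,E}; column 6 has {B,C,D} — only F is left for (r1,c6).
row 1 has {A,C,E,F}; column 1 has {D,E} — only B is left for (r1,c1).
row 1 has {A,B,C,E,F}; column 5 has {A} — only D is left for (r1,c5).
row 3 has {B,C,E}; column 5 has {A,D} — only F is left for (r3,c5).
row 6 has {A,C,D}; column 1 has {B,D,E} — only F is left for (r6,c1).
row 6 has {A,C,D,F}; column 3 has {A,B,C} — only E is left for (r6,c3).
row 6 has {A,C,D,E,F}; column 4 has {E} — only B is left for (r6,c4).
row 2 has {A,D}; column 1 has {B,D,E,F} — only C is left for (r2,c1).
row 2 has {A,C,D}; column 4 has {B,E} — only F is left for (r2,c4).
row 3 has {B,C,E,F}; column 3 has {A,B,C,E} — only D is left for (r3,c3).
row 3 has {B,C,D,E,F}; column 4 has {B,E,F} — only A is left for (r3,c4).
row 4 is empty so far; column 1 has {B,C,D,E,F} — only A is left for (r4,c1).
row 4 has {A}; column 3 has {A,B,C,D,E} — only F is left for (r4,c3).
row 4 has {A,F}; column 6 has {B,C,D,F} — only E is left for (r4,c6).
row 5 has {B,D}; column 4 has {A,B,E,F} — only C is left for (r5,c4).
row 5 has {B,C,D}; column 5 has {A,D,F} — only E is left for (r5,c5).
row 5 has {B,C,D,E}; column 6 has {B,C,D,E,F} — only A is left for (r5,c6).
row 2 has {A,C,D,F}; column 5 has {A,D,E,F} — only B is left for (r2,c5).
row 4 has {A,E,F}; column 2 has {A,C,D} — only B is left for (r4,c2).
row 4 has {A,B,E,F}; column 4 has {A,B,C,E,F} — only D is left for (r4,c4).
row 4 has {A,B,D,E,F}; column 5 has {A,B,D,E,F} — only C is left for (r4,c5).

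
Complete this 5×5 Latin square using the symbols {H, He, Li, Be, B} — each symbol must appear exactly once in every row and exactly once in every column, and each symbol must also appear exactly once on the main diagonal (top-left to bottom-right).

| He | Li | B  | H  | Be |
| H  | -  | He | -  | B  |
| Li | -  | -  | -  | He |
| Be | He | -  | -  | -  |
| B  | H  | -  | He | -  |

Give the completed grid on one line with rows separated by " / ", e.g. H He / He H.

(r2,c2) = Be
(r2,c4) = Li
(r3,c2) = B
(r3,c3) = H
(r3,c4) = Be
(r4,c3) = Li
(r4,c4) = B
(r4,c5) = H
(r5,c3) = Be
(r5,c5) = Li

He Li B H Be / H Be He Li B / Li B H Be He / Be He Li B H / B H Be He Li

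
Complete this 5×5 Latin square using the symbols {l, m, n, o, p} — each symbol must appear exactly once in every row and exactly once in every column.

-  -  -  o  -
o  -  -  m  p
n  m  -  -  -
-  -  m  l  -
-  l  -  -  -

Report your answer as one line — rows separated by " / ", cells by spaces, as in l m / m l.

l p n o m / o n l m p / n m o p l / p o m l n / m l p n o

(r2,c2) = n
(r2,c3) = l
(r3,c4) = p
(r4,c1) = p
(r4,c2) = o
(r4,c5) = n
(r5,c1) = m
(r5,c4) = n
(r5,c5) = o
(r1,c1) = l
(r1,c2) = p
(r1,c3) = n
(r1,c5) = m
(r3,c3) = o
(r3,c5) = l
(r5,c3) = p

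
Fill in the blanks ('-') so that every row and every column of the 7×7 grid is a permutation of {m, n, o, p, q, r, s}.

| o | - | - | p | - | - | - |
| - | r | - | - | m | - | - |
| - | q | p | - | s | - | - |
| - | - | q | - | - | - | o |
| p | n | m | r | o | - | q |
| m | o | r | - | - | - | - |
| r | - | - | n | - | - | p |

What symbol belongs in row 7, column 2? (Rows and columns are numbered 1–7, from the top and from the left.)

m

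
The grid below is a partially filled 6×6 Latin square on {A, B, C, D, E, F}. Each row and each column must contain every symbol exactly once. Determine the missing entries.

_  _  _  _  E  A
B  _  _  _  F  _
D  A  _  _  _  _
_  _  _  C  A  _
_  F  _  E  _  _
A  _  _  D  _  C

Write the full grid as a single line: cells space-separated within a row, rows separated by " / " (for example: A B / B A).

F D C B E A / B C E A F D / D A B F C E / E B D C A F / C F A E D B / A E F D B C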